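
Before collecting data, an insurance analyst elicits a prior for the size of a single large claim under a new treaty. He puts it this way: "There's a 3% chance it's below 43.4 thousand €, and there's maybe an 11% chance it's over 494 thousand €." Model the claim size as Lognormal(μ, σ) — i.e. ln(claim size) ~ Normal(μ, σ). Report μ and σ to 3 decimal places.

If T ~ Lognormal(μ,σ) then ln T ~ Normal(μ,σ), so the p-quantile of ln T is μ + z_p·σ.
ln(43.4) = 3.77 and ln(494) = 6.203; z_{0.03} = -1.881, z_{0.89} = 1.227.
σ = (6.203 − 3.77)/(1.227 − (-1.881)) = 0.783.
μ = 3.77 − (-1.881)·0.783 = 5.243.

μ ≈ 5.243, σ ≈ 0.783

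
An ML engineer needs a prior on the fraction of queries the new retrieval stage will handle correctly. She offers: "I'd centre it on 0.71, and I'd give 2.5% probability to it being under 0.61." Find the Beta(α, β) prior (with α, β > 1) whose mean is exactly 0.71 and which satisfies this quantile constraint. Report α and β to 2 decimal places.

α ≈ 60.65, β ≈ 24.77

With mean 0.71 fixed, write α = 0.71s, β = 0.29s where s = α+β.
Need P(θ < 0.61) = 0.025 under Beta(0.71s, 0.29s). Normal approximation: (q−m)/√(m(1−m)/s) ≈ z_{0.025} = -1.96, so s ≈ 0.71·0.29·(-1.96)²/(0.61−0.71)² = 79.1.
At s = 79.1: P(θ<0.61) ≈ 0.030. Adjusting to match 0.025 gives s ≈ 85.42.
So α = 0.71·85.42 ≈ 60.65, β = 0.29·85.42 ≈ 24.77.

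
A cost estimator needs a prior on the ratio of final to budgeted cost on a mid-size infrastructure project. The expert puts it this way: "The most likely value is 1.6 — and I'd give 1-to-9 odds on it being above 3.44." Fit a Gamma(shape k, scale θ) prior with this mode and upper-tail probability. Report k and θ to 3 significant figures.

k ≈ 4.28, θ ≈ 0.488

Gamma(k,θ) with k>1 has mode (k−1)θ, so θ = 1.6/(k−1).
Need P(X < 3.44) = 0.9 with θ tied to k this way. Start at k = 2, θ = 1.6: P(X<3.44) ≈ 0.633.
Too low — raise k to concentrate. Iterating converges to k ≈ 4.28.
Then θ = 1.6/(4.28−1) ≈ 0.488.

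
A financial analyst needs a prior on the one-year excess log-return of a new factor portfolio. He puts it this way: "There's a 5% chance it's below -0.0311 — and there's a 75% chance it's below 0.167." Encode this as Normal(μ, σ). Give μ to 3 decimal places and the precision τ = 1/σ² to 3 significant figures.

μ = 0.109, τ = 137

For Normal(μ,σ), the p-quantile is μ + z_p·σ. Here z_{0.05} = -1.645, z_{0.75} = 0.6745.
So -0.0311 = μ − 1.645σ and 0.167 = μ + 0.6745σ.
Subtracting: σ = (0.167 − -0.0311)/(0.6745 − (-1.645)) = 0.085.
Then μ = -0.0311 − (-1.645)·0.085 = 0.109.
Precision τ = 1/σ² = 1/0.08541² = 137.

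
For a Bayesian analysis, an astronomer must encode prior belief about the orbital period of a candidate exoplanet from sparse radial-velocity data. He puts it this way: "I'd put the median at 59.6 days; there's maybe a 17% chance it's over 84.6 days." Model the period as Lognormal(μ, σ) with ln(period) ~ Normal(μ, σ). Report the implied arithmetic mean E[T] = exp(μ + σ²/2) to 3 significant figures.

E[T] ≈ 63.8 days

If T ~ Lognormal(μ,σ) then ln T ~ Normal(μ,σ), so the p-quantile of ln T is μ + z_p·σ.
ln(59.6) = 4.088 and ln(84.6) = 4.438; z_{0.5} = 0, z_{0.83} = 0.9542.
σ = (4.438 − 4.088)/(0.9542 − (0)) = 0.367.
μ = 4.088 − (0)·0.367 = 4.088.
E[T] = exp(μ + σ²/2) = exp(4.088 + 0.0674) = 63.8 days.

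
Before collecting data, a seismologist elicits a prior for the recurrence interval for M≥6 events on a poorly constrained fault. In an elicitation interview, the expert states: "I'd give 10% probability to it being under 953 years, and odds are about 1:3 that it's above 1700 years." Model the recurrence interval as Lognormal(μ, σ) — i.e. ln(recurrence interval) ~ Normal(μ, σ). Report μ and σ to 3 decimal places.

If T ~ Lognormal(μ,σ) then ln T ~ Normal(μ,σ), so the p-quantile of ln T is μ + z_p·σ.
ln(953) = 6.86 and ln(1700) = 7.438; z_{0.1} = -1.282, z_{0.75} = 0.6745.
σ = (7.438 − 6.86)/(0.6745 − (-1.282)) = 0.296.
μ = 6.86 − (-1.282)·0.296 = 7.239.

μ ≈ 7.239, σ ≈ 0.296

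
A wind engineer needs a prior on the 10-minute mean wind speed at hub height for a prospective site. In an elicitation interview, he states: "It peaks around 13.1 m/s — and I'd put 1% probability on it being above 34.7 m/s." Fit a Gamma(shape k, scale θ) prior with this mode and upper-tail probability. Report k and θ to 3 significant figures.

k ≈ 5.88, θ ≈ 2.68

Gamma(k,θ) with k>1 has mode (k−1)θ, so θ = 13.1/(k−1).
Need P(X < 34.7) = 0.99 with θ tied to k this way. Start at k = 2, θ = 13.1: P(X<34.7) ≈ 0.742.
Too low — raise k to concentrate. Iterating converges to k ≈ 5.88.
Then θ = 13.1/(5.88−1) ≈ 2.68.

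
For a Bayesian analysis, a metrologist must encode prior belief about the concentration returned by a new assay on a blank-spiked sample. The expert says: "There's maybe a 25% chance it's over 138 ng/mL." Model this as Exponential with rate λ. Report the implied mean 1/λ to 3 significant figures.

mean ≈ 99.5 ng/mL

P(T > 138.0) = e^(−λ·138.0) = 0.25, so λ = −ln(0.25)/138.0 = 0.01.
Mean = 1/λ = 99.5 ng/mL.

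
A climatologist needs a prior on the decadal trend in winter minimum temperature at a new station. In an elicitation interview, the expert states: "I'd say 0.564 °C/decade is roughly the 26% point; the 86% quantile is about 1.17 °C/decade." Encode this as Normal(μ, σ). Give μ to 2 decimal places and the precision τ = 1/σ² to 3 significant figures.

μ = 0.79, τ = 8.09

The p-quantile of Normal(μ,σ) is μ + z_p·σ, with z_{0.26} = -0.6433 and z_{0.86} = 1.08.
Eliminate σ: μ = (z₂·x₁ − z₁·x₂)/(z₂ − z₁) = (1.08·0.564 − (-0.6433)·1.17)/1.724 = 0.79.
Then σ = (x₂ − x₁)/(z₂ − z₁) = (1.17 − 0.564)/1.724 = 0.35.
Precision τ = 1/σ² = 1/0.3516² = 8.09.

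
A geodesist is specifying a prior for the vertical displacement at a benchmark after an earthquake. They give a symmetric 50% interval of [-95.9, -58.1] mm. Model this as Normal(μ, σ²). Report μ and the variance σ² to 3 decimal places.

μ = -77.000, σ² = 785.187

A symmetric 50% interval runs μ ± z·σ with z = 0.6745.
Half-width = 18.9, so σ = 18.9/0.6745 = 28.0212 and σ² = 785.187.
μ is the interval midpoint, -77.000.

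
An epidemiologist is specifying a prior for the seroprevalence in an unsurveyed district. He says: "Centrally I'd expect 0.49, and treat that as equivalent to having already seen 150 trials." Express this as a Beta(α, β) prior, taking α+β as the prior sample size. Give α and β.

Under the effective-sample-size interpretation, Beta(α, β) has prior mean α/(α+β) and prior sample size α+β.
So α+β = 150 and α/(α+β) = 0.49, giving α = 0.49·150 = 73.5 and β = 150 − 73.5 = 76.5.

α = 73.5, β = 76.5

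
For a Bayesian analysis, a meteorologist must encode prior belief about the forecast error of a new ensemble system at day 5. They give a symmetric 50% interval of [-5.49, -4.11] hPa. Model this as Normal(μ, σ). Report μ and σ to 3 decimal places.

μ = -4.800, σ = 1.023

A symmetric 50% interval runs μ ± z·σ with z = 0.6745.
Half-width = 0.69, so σ = 0.69/0.6745 = 1.023.
μ is the interval midpoint, -4.800.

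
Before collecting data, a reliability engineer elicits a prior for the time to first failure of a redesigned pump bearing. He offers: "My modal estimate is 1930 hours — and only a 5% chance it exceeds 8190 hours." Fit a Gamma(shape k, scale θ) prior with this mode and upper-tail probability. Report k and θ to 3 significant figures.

k ≈ 2.19, θ ≈ 1620

Gamma(k,θ) with k>1 has mode (k−1)θ, so θ = 1930/(k−1).
Need P(X < 8190) = 0.95 with θ tied to k this way. Start at k = 2, θ = 1930: P(X<8190) ≈ 0.925.
Too low — raise k to concentrate. Iterating converges to k ≈ 2.19.
Then θ = 1930/(2.19−1) ≈ 1620.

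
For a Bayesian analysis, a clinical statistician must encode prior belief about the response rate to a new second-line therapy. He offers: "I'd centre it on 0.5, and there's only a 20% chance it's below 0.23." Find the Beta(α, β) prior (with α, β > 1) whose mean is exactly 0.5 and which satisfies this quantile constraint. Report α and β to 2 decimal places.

α ≈ 1.24, β ≈ 1.24

With mean 0.5 fixed, write α = 0.5s, β = 0.5s where s = α+β.
Need P(θ < 0.23) = 0.2 under Beta(0.5s, 0.5s). Normal approximation: (q−m)/√(m(1−m)/s) ≈ z_{0.2} = -0.842, so s ≈ 0.5·0.5·(-0.842)²/(0.23−0.5)² = 2.4.
At s = 2.4: P(θ<0.23) ≈ 0.203. Adjusting to match 0.2 gives s ≈ 2.48.
So α = 0.5·2.48 ≈ 1.24, β = 0.5·2.48 ≈ 1.24.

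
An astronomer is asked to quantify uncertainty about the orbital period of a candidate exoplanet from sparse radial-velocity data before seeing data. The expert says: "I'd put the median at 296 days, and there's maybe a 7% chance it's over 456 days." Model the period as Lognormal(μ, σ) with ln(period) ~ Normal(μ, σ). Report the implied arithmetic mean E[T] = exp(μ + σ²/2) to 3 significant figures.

E[T] ≈ 309 days

If T ~ Lognormal(μ,σ) then ln T ~ Normal(μ,σ), so the p-quantile of ln T is μ + z_p·σ.
ln(296) = 5.69 and ln(456) = 6.122; z_{0.5} = 0, z_{0.93} = 1.476.
σ = (6.122 − 5.69)/(1.476 − (0)) = 0.293.
μ = 5.69 − (0)·0.293 = 5.690.
E[T] = exp(μ + σ²/2) = exp(5.690 + 0.0429) = 309 days.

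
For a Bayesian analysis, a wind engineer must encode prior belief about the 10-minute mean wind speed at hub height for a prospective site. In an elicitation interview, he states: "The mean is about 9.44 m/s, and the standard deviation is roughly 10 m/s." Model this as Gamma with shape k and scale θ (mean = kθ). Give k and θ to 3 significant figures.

k ≈ 0.891, θ ≈ 10.6

For Gamma(k, scale θ): mean = kθ, variance = kθ², so CV = 1/√k.
CV = SD/mean = 10/9.44 = 1.059, hence k = 1/CV² = 0.891.
Then θ = mean/k = 9.44/0.891 = 10.6.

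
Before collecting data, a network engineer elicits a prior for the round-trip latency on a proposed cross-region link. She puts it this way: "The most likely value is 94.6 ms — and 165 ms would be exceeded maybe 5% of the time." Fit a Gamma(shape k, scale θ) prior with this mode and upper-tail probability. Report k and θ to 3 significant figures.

Gamma(k,θ) with k>1 has mode (k−1)θ, so θ = 94.6/(k−1).
Need P(X < 165) = 0.95 with θ tied to k this way. Start at k = 2, θ = 94.6: P(X<165) ≈ 0.520.
Too low — raise k to concentrate. Iterating converges to k ≈ 10.
Then θ = 94.6/(10−1) ≈ 10.5.

k ≈ 10, θ ≈ 10.5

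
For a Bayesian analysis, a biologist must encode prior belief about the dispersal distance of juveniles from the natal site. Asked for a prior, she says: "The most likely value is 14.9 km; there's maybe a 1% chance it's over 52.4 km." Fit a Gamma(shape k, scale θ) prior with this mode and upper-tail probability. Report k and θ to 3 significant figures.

k ≈ 3.74, θ ≈ 5.45

Gamma(k,θ) with k>1 has mode (k−1)θ, so θ = 14.9/(k−1).
Need P(X < 52.4) = 0.99 with θ tied to k this way. Start at k = 2, θ = 14.9: P(X<52.4) ≈ 0.866.
Too low — raise k to concentrate. Iterating converges to k ≈ 3.74.
Then θ = 14.9/(3.74−1) ≈ 5.45.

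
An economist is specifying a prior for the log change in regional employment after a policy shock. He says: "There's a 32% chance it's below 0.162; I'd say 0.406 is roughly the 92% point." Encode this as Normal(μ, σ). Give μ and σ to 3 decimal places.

μ = 0.223, σ = 0.130

The p-quantile of Normal(μ,σ) is μ + z_p·σ, with z_{0.32} = -0.4677 and z_{0.92} = 1.405.
Eliminate σ: μ = (z₂·x₁ − z₁·x₂)/(z₂ − z₁) = (1.405·0.162 − (-0.4677)·0.406)/1.873 = 0.223.
Then σ = (x₂ − x₁)/(z₂ − z₁) = (0.406 − 0.162)/1.873 = 0.130.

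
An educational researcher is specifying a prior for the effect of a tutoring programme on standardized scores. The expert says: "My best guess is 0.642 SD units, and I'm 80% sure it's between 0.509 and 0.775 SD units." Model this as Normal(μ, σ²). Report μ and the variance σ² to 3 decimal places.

μ = 0.642, σ² = 0.011

A symmetric 80% interval runs μ ± z·σ with z = 1.282.
Half-width = 0.133, so σ = 0.133/1.282 = 0.1038 and σ² = 0.011.
μ is the stated best guess, 0.642.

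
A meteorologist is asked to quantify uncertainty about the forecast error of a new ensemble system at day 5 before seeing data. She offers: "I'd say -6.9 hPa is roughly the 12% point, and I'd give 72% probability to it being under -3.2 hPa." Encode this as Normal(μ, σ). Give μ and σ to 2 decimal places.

For Normal(μ,σ), the p-quantile is μ + z_p·σ. Here z_{0.12} = -1.175, z_{0.72} = 0.5828.
So -6.9 = μ − 1.175σ and -3.2 = μ + 0.5828σ.
Subtracting: σ = (-3.2 − -6.9)/(0.5828 − (-1.175)) = 2.10.
Then μ = -6.9 − (-1.175)·2.10 = -4.43.

μ = -4.43, σ = 2.10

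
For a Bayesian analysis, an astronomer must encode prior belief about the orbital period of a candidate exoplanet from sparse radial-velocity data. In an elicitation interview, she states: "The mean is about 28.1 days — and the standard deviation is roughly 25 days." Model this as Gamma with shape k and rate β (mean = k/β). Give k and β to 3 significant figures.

k ≈ 1.26, β ≈ 0.045

For Gamma(k, rate β): mean = k/β, variance = k/β², so CV = 1/√k.
CV = SD/mean = 25/28.1 = 0.8897, hence k = 1/CV² = 1.26.
Then β = k/mean = 1.26/28.1 = 0.045.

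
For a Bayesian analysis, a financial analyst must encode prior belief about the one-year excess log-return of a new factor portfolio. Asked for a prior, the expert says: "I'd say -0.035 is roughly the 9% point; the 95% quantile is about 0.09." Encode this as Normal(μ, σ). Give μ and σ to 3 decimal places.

The p-quantile of Normal(μ,σ) is μ + z_p·σ, with z_{0.09} = -1.341 and z_{0.95} = 1.645.
Eliminate σ: μ = (z₂·x₁ − z₁·x₂)/(z₂ − z₁) = (1.645·-0.035 − (-1.341)·0.09)/2.986 = 0.021.
Then σ = (x₂ − x₁)/(z₂ − z₁) = (0.09 − -0.035)/2.986 = 0.042.

μ = 0.021, σ = 0.042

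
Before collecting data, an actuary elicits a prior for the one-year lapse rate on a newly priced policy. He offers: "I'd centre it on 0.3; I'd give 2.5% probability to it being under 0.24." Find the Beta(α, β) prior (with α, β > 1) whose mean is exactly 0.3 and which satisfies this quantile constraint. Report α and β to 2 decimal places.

α ≈ 62.88, β ≈ 146.73

With mean 0.3 fixed, write α = 0.3s, β = 0.7s where s = α+β.
Need P(θ < 0.24) = 0.025 under Beta(0.3s, 0.7s). Normal approximation: (q−m)/√(m(1−m)/s) ≈ z_{0.025} = -1.96, so s ≈ 0.3·0.7·(-1.96)²/(0.24−0.3)² = 224.1.
At s = 224.1: P(θ<0.24) ≈ 0.021. Adjusting to match 0.025 gives s ≈ 209.61.
So α = 0.3·209.61 ≈ 62.88, β = 0.7·209.61 ≈ 146.73.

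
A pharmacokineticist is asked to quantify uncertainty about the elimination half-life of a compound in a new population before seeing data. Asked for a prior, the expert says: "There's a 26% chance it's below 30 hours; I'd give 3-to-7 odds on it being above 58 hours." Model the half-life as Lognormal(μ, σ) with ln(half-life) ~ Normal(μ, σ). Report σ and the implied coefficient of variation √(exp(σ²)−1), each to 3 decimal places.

If T ~ Lognormal(μ,σ) then ln T ~ Normal(μ,σ), so the p-quantile of ln T is μ + z_p·σ.
ln(30) = 3.401 and ln(58) = 4.06; z_{0.26} = -0.6433, z_{0.7} = 0.5244.
σ = (4.06 − 3.401)/(0.5244 − (-0.6433)) = 0.565.
μ = 3.401 − (-0.6433)·0.565 = 3.764.
CV = √(exp(σ²)−1) = √(exp(0.3187)−1) = 0.613.

σ ≈ 0.565, CV ≈ 0.613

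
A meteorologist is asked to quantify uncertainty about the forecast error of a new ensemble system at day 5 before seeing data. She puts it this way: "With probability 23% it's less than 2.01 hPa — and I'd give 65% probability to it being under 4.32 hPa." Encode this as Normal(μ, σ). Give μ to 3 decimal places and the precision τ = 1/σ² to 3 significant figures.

The p-quantile of Normal(μ,σ) is μ + z_p·σ, with z_{0.23} = -0.7388 and z_{0.65} = 0.3853.
Eliminate σ: μ = (z₂·x₁ − z₁·x₂)/(z₂ − z₁) = (0.3853·2.01 − (-0.7388)·4.32)/1.124 = 3.528.
Then σ = (x₂ − x₁)/(z₂ − z₁) = (4.32 − 2.01)/1.124 = 2.055.
Precision τ = 1/σ² = 1/2.055² = 0.237.

μ = 3.528, τ = 0.237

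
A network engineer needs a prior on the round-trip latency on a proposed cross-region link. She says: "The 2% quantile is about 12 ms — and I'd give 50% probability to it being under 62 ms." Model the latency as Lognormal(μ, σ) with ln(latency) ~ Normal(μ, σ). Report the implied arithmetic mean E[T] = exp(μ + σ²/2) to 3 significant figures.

E[T] ≈ 85.4 ms

If T ~ Lognormal(μ,σ) then ln T ~ Normal(μ,σ), so the p-quantile of ln T is μ + z_p·σ.
ln(12) = 2.485 and ln(62) = 4.127; z_{0.02} = -2.054, z_{0.5} = 0.
σ = (4.127 − 2.485)/(0 − (-2.054)) = 0.800.
μ = 2.485 − (-2.054)·0.800 = 4.127.
E[T] = exp(μ + σ²/2) = exp(4.127 + 0.3197) = 85.4 ms.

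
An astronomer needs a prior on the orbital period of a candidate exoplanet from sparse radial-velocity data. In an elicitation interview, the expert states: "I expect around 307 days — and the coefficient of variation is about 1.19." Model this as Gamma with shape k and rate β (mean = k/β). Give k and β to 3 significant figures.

For Gamma(k, rate β): mean = k/β, variance = k/β², so CV = 1/√k.
CV = 1.19, hence k = 1/CV² = 0.706.
Then β = k/mean = 0.706/307 = 0.0023.

k ≈ 0.706, β ≈ 0.0023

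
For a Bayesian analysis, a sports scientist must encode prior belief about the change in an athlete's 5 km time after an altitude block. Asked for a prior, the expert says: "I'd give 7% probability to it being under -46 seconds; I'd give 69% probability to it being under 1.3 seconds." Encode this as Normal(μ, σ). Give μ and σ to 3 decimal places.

μ = -10.596, σ = 23.990

For Normal(μ,σ), the p-quantile is μ + z_p·σ. Here z_{0.07} = -1.476, z_{0.69} = 0.4959.
So -46 = μ − 1.476σ and 1.3 = μ + 0.4959σ.
Subtracting: σ = (1.3 − -46)/(0.4959 − (-1.476)) = 23.990.
Then μ = -46 − (-1.476)·23.990 = -10.596.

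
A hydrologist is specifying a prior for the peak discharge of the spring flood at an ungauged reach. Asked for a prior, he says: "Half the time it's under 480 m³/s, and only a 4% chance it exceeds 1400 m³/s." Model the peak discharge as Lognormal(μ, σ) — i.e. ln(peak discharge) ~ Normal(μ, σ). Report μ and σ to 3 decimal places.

If T ~ Lognormal(μ,σ) then ln T ~ Normal(μ,σ), so the p-quantile of ln T is μ + z_p·σ.
ln(480) = 6.174 and ln(1400) = 7.244; z_{0.5} = 0, z_{0.96} = 1.751.
σ = (7.244 − 6.174)/(1.751 − (0)) = 0.611.
μ = 6.174 − (0)·0.611 = 6.174.

μ ≈ 6.174, σ ≈ 0.611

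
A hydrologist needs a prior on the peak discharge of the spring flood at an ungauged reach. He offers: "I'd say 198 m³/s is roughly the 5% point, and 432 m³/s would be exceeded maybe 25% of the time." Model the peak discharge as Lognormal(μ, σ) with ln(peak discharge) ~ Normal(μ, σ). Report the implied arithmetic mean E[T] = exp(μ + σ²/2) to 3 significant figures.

E[T] ≈ 364 m³/s

If T ~ Lognormal(μ,σ) then ln T ~ Normal(μ,σ), so the p-quantile of ln T is μ + z_p·σ.
ln(198) = 5.288 and ln(432) = 6.068; z_{0.05} = -1.645, z_{0.75} = 0.6745.
σ = (6.068 − 5.288)/(0.6745 − (-1.645)) = 0.336.
μ = 5.288 − (-1.645)·0.336 = 5.842.
E[T] = exp(μ + σ²/2) = exp(5.842 + 0.0566) = 364 m³/s.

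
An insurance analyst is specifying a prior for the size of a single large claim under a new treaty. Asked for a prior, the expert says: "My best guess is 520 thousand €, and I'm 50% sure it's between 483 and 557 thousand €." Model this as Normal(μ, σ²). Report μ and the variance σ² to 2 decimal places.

A symmetric 50% interval runs μ ± z·σ with z = 0.6745.
Half-width = 37, so σ = 37/0.6745 = 54.856 and σ² = 3009.21.
μ is the stated best guess, 520.00.

μ = 520.00, σ² = 3009.21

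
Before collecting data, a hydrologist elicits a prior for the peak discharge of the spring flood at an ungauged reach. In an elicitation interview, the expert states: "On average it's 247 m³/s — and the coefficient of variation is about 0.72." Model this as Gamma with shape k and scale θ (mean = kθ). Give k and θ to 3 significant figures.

For Gamma(k, scale θ): mean = kθ, variance = kθ², so CV = 1/√k.
CV = 0.72, hence k = 1/CV² = 1.93.
Then θ = mean/k = 247/1.93 = 128.

k ≈ 1.93, θ ≈ 128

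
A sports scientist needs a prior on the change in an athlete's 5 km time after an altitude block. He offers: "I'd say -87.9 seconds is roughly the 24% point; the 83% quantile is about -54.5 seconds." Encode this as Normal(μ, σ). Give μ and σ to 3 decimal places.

μ = -73.693, σ = 20.115

The p-quantile of Normal(μ,σ) is μ + z_p·σ, with z_{0.24} = -0.7063 and z_{0.83} = 0.9542.
Eliminate σ: μ = (z₂·x₁ − z₁·x₂)/(z₂ − z₁) = (0.9542·-87.9 − (-0.7063)·-54.5)/1.66 = -73.693.
Then σ = (x₂ − x₁)/(z₂ − z₁) = (-54.5 − -87.9)/1.66 = 20.115.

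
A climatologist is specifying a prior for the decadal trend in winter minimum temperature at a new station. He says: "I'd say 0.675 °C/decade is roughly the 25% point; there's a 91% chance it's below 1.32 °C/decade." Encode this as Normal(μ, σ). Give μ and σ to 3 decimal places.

μ = 0.891, σ = 0.320

For Normal(μ,σ), the p-quantile is μ + z_p·σ. Here z_{0.25} = -0.6745, z_{0.91} = 1.341.
So 0.675 = μ − 0.6745σ and 1.32 = μ + 1.341σ.
Subtracting: σ = (1.32 − 0.675)/(1.341 − (-0.6745)) = 0.320.
Then μ = 0.675 − (-0.6745)·0.320 = 0.891.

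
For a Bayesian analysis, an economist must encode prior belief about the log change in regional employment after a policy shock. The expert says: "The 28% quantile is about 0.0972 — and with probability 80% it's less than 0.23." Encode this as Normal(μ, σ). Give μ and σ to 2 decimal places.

μ = 0.15, σ = 0.09

The p-quantile of Normal(μ,σ) is μ + z_p·σ, with z_{0.28} = -0.5828 and z_{0.8} = 0.8416.
Eliminate σ: μ = (z₂·x₁ − z₁·x₂)/(z₂ − z₁) = (0.8416·0.0972 − (-0.5828)·0.23)/1.424 = 0.15.
Then σ = (x₂ − x₁)/(z₂ − z₁) = (0.23 − 0.0972)/1.424 = 0.09.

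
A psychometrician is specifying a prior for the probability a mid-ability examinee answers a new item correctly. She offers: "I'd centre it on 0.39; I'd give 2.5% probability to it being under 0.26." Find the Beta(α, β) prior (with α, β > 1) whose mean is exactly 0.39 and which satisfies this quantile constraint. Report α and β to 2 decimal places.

α ≈ 19.20, β ≈ 30.03

With mean 0.39 fixed, write α = 0.39s, β = 0.61s where s = α+β.
Need P(θ < 0.26) = 0.025 under Beta(0.39s, 0.61s). Normal approximation: (q−m)/√(m(1−m)/s) ≈ z_{0.025} = -1.96, so s ≈ 0.39·0.61·(-1.96)²/(0.26−0.39)² = 54.1.
At s = 54.1: P(θ<0.26) ≈ 0.020. Adjusting to match 0.025 gives s ≈ 49.23.
So α = 0.39·49.23 ≈ 19.20, β = 0.61·49.23 ≈ 30.03.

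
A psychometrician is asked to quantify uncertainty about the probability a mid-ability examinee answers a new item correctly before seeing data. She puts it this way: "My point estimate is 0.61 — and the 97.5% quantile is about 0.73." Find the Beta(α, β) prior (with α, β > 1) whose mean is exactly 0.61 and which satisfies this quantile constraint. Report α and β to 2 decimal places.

With mean 0.61 fixed, write α = 0.61s, β = 0.39s where s = α+β.
Need P(θ < 0.73) = 0.975 under Beta(0.61s, 0.39s). Normal approximation: (q−m)/√(m(1−m)/s) ≈ z_{0.975} = 1.96, so s ≈ 0.61·0.39·(1.96)²/(0.73−0.61)² = 63.5.
At s = 63.5: P(θ<0.73) ≈ 0.980. Adjusting to match 0.975 gives s ≈ 58.37.
So α = 0.61·58.37 ≈ 35.60, β = 0.39·58.37 ≈ 22.76.

α ≈ 35.60, β ≈ 22.76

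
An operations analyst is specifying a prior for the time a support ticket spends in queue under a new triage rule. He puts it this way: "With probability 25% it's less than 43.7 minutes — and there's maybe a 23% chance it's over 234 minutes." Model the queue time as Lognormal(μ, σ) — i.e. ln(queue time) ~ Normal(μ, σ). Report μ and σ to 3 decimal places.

If T ~ Lognormal(μ,σ) then ln T ~ Normal(μ,σ), so the p-quantile of ln T is μ + z_p·σ.
ln(43.7) = 3.777 and ln(234) = 5.455; z_{0.25} = -0.6745, z_{0.77} = 0.7388.
σ = (5.455 − 3.777)/(0.7388 − (-0.6745)) = 1.187.
μ = 3.777 − (-0.6745)·1.187 = 4.578.

μ ≈ 4.578, σ ≈ 1.187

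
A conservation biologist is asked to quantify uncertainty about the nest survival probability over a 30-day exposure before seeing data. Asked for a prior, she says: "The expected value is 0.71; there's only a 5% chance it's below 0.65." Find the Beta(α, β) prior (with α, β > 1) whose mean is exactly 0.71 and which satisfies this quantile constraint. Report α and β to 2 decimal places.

α ≈ 114.75, β ≈ 46.87

With mean 0.71 fixed, write α = 0.71s, β = 0.29s where s = α+β.
Need P(θ < 0.65) = 0.05 under Beta(0.71s, 0.29s). Normal approximation: (q−m)/√(m(1−m)/s) ≈ z_{0.05} = -1.64, so s ≈ 0.71·0.29·(-1.64)²/(0.65−0.71)² = 154.7.
At s = 154.7: P(θ<0.65) ≈ 0.054. Adjusting to match 0.05 gives s ≈ 161.62.
So α = 0.71·161.62 ≈ 114.75, β = 0.29·161.62 ≈ 46.87.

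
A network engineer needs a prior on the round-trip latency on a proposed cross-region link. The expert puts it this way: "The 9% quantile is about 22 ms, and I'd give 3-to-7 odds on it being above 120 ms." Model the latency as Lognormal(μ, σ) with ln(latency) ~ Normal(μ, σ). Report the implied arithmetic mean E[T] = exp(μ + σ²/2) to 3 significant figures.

If T ~ Lognormal(μ,σ) then ln T ~ Normal(μ,σ), so the p-quantile of ln T is μ + z_p·σ.
ln(22) = 3.091 and ln(120) = 4.787; z_{0.09} = -1.341, z_{0.7} = 0.5244.
σ = (4.787 − 3.091)/(0.5244 − (-1.341)) = 0.910.
μ = 3.091 − (-1.341)·0.910 = 4.311.
E[T] = exp(μ + σ²/2) = exp(4.311 + 0.4136) = 113 ms.

E[T] ≈ 113 ms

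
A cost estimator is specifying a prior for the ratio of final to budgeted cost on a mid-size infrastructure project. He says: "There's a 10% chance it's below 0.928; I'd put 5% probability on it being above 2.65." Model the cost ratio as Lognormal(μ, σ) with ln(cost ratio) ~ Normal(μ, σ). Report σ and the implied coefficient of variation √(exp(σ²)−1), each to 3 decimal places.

σ ≈ 0.359, CV ≈ 0.370

If T ~ Lognormal(μ,σ) then ln T ~ Normal(μ,σ), so the p-quantile of ln T is μ + z_p·σ.
ln(0.928) = -0.07472 and ln(2.65) = 0.9746; z_{0.1} = -1.282, z_{0.95} = 1.645.
σ = (0.9746 − -0.07472)/(1.645 − (-1.282)) = 0.359.
μ = -0.07472 − (-1.282)·0.359 = 0.385.
CV = √(exp(σ²)−1) = √(exp(0.1286)−1) = 0.370.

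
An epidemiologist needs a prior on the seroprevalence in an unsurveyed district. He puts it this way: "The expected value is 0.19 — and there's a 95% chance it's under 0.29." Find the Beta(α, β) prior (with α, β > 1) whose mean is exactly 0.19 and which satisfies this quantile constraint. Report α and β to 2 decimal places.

With mean 0.19 fixed, write α = 0.19s, β = 0.81s where s = α+β.
Need P(θ < 0.29) = 0.95 under Beta(0.19s, 0.81s). Normal approximation: (q−m)/√(m(1−m)/s) ≈ z_{0.95} = 1.64, so s ≈ 0.19·0.81·(1.64)²/(0.29−0.19)² = 41.6.
At s = 41.6: P(θ<0.29) ≈ 0.940. Adjusting to match 0.95 gives s ≈ 47.21.
So α = 0.19·47.21 ≈ 8.97, β = 0.81·47.21 ≈ 38.24.

α ≈ 8.97, β ≈ 38.24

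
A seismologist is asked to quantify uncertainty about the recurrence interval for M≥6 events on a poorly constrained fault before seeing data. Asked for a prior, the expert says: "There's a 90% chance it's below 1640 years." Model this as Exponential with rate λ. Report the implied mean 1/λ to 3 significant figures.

P(T < 1640.0) = 1 − e^(−λ·1640.0) = 0.9, so λ = −ln(1−0.9)/1640.0 = −ln(0.1)/1640.0 = 0.0014.
Mean = 1/λ = 712 years.

mean ≈ 712 years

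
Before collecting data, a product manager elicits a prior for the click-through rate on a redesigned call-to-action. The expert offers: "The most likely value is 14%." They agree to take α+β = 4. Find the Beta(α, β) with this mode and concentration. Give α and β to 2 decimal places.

α = 1.28, β = 2.72

For α,β > 1 the Beta mode is (α−1)/(α+β−2). With α+β = 4, the mode is (α−1)/2.
Set (α−1)/2 = 0.14 → α = 1 + 0.14·2 = 1.28.
β = 4 − α = 2.72.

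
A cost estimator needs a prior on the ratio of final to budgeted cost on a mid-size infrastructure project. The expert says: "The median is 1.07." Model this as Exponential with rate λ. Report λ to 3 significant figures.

λ ≈ 0.648

Exponential median = ln 2 / λ, so λ = ln 2 / 1.07 = 0.648.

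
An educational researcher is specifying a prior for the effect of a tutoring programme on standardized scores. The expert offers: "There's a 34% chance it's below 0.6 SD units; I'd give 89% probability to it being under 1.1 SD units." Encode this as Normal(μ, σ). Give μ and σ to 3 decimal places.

The p-quantile of Normal(μ,σ) is μ + z_p·σ, with z_{0.34} = -0.4125 and z_{0.89} = 1.227.
Eliminate σ: μ = (z₂·x₁ − z₁·x₂)/(z₂ − z₁) = (1.227·0.6 − (-0.4125)·1.1)/1.639 = 0.726.
Then σ = (x₂ − x₁)/(z₂ − z₁) = (1.1 − 0.6)/1.639 = 0.305.

μ = 0.726, σ = 0.305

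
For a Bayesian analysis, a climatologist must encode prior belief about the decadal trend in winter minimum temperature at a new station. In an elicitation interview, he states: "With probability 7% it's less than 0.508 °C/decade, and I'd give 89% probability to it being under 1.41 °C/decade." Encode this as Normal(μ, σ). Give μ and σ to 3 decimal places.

μ = 1.001, σ = 0.334

For Normal(μ,σ), the p-quantile is μ + z_p·σ. Here z_{0.07} = -1.476, z_{0.89} = 1.227.
So 0.508 = μ − 1.476σ and 1.41 = μ + 1.227σ.
Subtracting: σ = (1.41 − 0.508)/(1.227 − (-1.476)) = 0.334.
Then μ = 0.508 − (-1.476)·0.334 = 1.001.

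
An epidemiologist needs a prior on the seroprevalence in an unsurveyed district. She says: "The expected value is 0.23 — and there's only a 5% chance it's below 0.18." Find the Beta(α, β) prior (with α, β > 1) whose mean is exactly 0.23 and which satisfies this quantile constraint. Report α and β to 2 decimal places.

With mean 0.23 fixed, write α = 0.23s, β = 0.77s where s = α+β.
Need P(θ < 0.18) = 0.05 under Beta(0.23s, 0.77s). Normal approximation: (q−m)/√(m(1−m)/s) ≈ z_{0.05} = -1.64, so s ≈ 0.23·0.77·(-1.64)²/(0.18−0.23)² = 191.7.
At s = 191.7: P(θ<0.18) ≈ 0.044. Adjusting to match 0.05 gives s ≈ 177.80.
So α = 0.23·177.80 ≈ 40.89, β = 0.77·177.80 ≈ 136.90.

α ≈ 40.89, β ≈ 136.90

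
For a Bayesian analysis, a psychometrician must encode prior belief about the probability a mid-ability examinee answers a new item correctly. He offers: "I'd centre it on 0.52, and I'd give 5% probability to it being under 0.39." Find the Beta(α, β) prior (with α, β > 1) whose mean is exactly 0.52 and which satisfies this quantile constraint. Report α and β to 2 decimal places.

α ≈ 20.51, β ≈ 18.93

With mean 0.52 fixed, write α = 0.52s, β = 0.48s where s = α+β.
Need P(θ < 0.39) = 0.05 under Beta(0.52s, 0.48s). Normal approximation: (q−m)/√(m(1−m)/s) ≈ z_{0.05} = -1.64, so s ≈ 0.52·0.48·(-1.64)²/(0.39−0.52)² = 40.0.
At s = 40.0: P(θ<0.39) ≈ 0.049. Adjusting to match 0.05 gives s ≈ 39.44.
So α = 0.52·39.44 ≈ 20.51, β = 0.48·39.44 ≈ 18.93.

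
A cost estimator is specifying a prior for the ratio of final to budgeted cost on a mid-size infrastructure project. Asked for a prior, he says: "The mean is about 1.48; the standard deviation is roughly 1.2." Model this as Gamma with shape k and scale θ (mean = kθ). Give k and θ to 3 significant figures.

k ≈ 1.52, θ ≈ 0.973

For Gamma(k, scale θ): mean = kθ, variance = kθ², so CV = 1/√k.
CV = SD/mean = 1.2/1.48 = 0.8108, hence k = 1/CV² = 1.52.
Then θ = mean/k = 1.48/1.52 = 0.973.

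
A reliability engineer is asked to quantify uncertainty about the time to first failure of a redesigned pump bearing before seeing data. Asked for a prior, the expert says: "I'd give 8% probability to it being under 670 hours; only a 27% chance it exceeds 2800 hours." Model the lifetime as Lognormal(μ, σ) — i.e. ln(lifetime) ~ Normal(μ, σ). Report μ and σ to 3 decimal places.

μ ≈ 7.503, σ ≈ 0.709

If T ~ Lognormal(μ,σ) then ln T ~ Normal(μ,σ), so the p-quantile of ln T is μ + z_p·σ.
ln(670) = 6.507 and ln(2800) = 7.937; z_{0.08} = -1.405, z_{0.73} = 0.6128.
σ = (7.937 − 6.507)/(0.6128 − (-1.405)) = 0.709.
μ = 6.507 − (-1.405)·0.709 = 7.503.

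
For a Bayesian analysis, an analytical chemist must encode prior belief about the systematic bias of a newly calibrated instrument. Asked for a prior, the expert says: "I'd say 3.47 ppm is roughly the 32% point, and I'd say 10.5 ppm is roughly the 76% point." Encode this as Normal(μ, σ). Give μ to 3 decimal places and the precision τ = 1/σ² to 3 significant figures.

The p-quantile of Normal(μ,σ) is μ + z_p·σ, with z_{0.32} = -0.4677 and z_{0.76} = 0.7063.
Eliminate σ: μ = (z₂·x₁ − z₁·x₂)/(z₂ − z₁) = (0.7063·3.47 − (-0.4677)·10.5)/1.174 = 6.271.
Then σ = (x₂ − x₁)/(z₂ − z₁) = (10.5 − 3.47)/1.174 = 5.988.
Precision τ = 1/σ² = 1/5.988² = 0.0279.

μ = 6.271, τ = 0.0279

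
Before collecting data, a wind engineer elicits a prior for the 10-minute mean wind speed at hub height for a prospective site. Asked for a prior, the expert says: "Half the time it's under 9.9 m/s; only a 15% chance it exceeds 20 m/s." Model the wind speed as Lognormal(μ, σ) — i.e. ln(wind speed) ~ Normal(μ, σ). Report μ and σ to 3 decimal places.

If T ~ Lognormal(μ,σ) then ln T ~ Normal(μ,σ), so the p-quantile of ln T is μ + z_p·σ.
ln(9.9) = 2.293 and ln(20) = 2.996; z_{0.5} = 0, z_{0.85} = 1.036.
σ = (2.996 − 2.293)/(1.036 − (0)) = 0.678.
μ = 2.293 − (0)·0.678 = 2.293.

μ ≈ 2.293, σ ≈ 0.678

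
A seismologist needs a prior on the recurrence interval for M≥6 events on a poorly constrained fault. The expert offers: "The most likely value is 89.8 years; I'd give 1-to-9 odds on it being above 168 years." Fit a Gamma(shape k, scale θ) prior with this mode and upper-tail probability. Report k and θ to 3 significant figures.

Gamma(k,θ) with k>1 has mode (k−1)θ, so θ = 89.8/(k−1).
Need P(X < 168) = 0.9 with θ tied to k this way. Start at k = 2, θ = 89.8: P(X<168) ≈ 0.558.
Too low — raise k to concentrate. Iterating converges to k ≈ 5.87.
Then θ = 89.8/(5.87−1) ≈ 18.4.

k ≈ 5.87, θ ≈ 18.4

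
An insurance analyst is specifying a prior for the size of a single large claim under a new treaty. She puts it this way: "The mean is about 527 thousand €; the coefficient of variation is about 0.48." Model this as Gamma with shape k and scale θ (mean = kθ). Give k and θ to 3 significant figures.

For Gamma(k, scale θ): mean = kθ, variance = kθ², so CV = 1/√k.
CV = 0.48, hence k = 1/CV² = 4.34.
Then θ = mean/k = 527/4.34 = 121.

k ≈ 4.34, θ ≈ 121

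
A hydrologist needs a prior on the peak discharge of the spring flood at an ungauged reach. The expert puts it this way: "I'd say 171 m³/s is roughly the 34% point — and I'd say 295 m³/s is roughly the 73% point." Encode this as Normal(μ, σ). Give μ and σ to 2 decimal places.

μ = 220.88, σ = 120.94

The p-quantile of Normal(μ,σ) is μ + z_p·σ, with z_{0.34} = -0.4125 and z_{0.73} = 0.6128.
Eliminate σ: μ = (z₂·x₁ − z₁·x₂)/(z₂ − z₁) = (0.6128·171 − (-0.4125)·295)/1.025 = 220.88.
Then σ = (x₂ − x₁)/(z₂ − z₁) = (295 − 171)/1.025 = 120.94.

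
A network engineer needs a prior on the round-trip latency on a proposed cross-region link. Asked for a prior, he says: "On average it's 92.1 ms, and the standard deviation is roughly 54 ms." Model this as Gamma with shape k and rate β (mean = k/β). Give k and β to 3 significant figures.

k ≈ 2.91, β ≈ 0.0316

For Gamma(k, rate β): mean = k/β, variance = k/β², so CV = 1/√k.
CV = SD/mean = 54/92.1 = 0.5863, hence k = 1/CV² = 2.91.
Then β = k/mean = 2.91/92.1 = 0.0316.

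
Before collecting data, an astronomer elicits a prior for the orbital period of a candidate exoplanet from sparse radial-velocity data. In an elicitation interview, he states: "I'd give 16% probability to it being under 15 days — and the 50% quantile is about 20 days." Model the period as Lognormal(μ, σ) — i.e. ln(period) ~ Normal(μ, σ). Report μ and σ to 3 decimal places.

If T ~ Lognormal(μ,σ) then ln T ~ Normal(μ,σ), so the p-quantile of ln T is μ + z_p·σ.
ln(15) = 2.708 and ln(20) = 2.996; z_{0.16} = -0.9945, z_{0.5} = 0.
σ = (2.996 − 2.708)/(0 − (-0.9945)) = 0.289.
μ = 2.708 − (-0.9945)·0.289 = 2.996.

μ ≈ 2.996, σ ≈ 0.289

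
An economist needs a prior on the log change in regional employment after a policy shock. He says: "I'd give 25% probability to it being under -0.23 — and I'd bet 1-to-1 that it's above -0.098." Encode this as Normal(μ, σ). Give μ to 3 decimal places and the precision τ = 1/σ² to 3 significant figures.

For Normal(μ,σ), the p-quantile is μ + z_p·σ. Here z_{0.25} = -0.6745, z_{0.5} = 0.
So -0.23 = μ − 0.6745σ and -0.098 = μ + 0σ.
Subtracting: σ = (-0.098 − -0.23)/(0 − (-0.6745)) = 0.196.
Then μ = -0.23 − (-0.6745)·0.196 = -0.098.
Precision τ = 1/σ² = 1/0.1957² = 26.1.

μ = -0.098, τ = 26.1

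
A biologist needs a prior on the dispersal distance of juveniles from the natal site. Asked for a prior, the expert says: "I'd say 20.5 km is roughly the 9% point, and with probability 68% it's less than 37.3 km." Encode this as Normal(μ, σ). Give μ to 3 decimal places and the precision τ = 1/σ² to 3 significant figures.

μ = 32.955, τ = 0.0116

The p-quantile of Normal(μ,σ) is μ + z_p·σ, with z_{0.09} = -1.341 and z_{0.68} = 0.4677.
Eliminate σ: μ = (z₂·x₁ − z₁·x₂)/(z₂ − z₁) = (0.4677·20.5 − (-1.341)·37.3)/1.808 = 32.955.
Then σ = (x₂ − x₁)/(z₂ − z₁) = (37.3 − 20.5)/1.808 = 9.290.
Precision τ = 1/σ² = 1/9.29² = 0.0116.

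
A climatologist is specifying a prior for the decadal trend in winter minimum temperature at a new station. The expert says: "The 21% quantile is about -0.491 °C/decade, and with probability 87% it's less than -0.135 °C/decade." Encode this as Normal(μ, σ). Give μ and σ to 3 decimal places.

For Normal(μ,σ), the p-quantile is μ + z_p·σ. Here z_{0.21} = -0.8064, z_{0.87} = 1.126.
So -0.491 = μ − 0.8064σ and -0.135 = μ + 1.126σ.
Subtracting: σ = (-0.135 − -0.491)/(1.126 − (-0.8064)) = 0.184.
Then μ = -0.491 − (-0.8064)·0.184 = -0.342.

μ = -0.342, σ = 0.184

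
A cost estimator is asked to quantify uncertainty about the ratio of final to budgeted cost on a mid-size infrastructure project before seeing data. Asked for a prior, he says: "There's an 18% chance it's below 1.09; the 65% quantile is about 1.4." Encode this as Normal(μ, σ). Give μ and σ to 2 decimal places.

For Normal(μ,σ), the p-quantile is μ + z_p·σ. Here z_{0.18} = -0.9154, z_{0.65} = 0.3853.
So 1.09 = μ − 0.9154σ and 1.4 = μ + 0.3853σ.
Subtracting: σ = (1.4 − 1.09)/(0.3853 − (-0.9154)) = 0.24.
Then μ = 1.09 − (-0.9154)·0.24 = 1.31.

μ = 1.31, σ = 0.24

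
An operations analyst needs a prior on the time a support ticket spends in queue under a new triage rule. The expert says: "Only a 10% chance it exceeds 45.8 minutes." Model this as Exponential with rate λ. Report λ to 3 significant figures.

λ ≈ 0.0503

P(T > 45.8) = e^(−λ·45.8) = 0.1, so λ = −ln(0.1)/45.8 = 0.0503.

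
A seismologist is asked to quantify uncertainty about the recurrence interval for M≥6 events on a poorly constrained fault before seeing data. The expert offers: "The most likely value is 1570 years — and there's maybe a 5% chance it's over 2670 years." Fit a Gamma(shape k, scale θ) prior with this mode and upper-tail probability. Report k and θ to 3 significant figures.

Gamma(k,θ) with k>1 has mode (k−1)θ, so θ = 1570/(k−1).
Need P(X < 2670) = 0.95 with θ tied to k this way. Start at k = 2, θ = 1570: P(X<2670) ≈ 0.507.
Too low — raise k to concentrate. Iterating converges to k ≈ 10.9.
Then θ = 1570/(10.9−1) ≈ 159.

k ≈ 10.9, θ ≈ 159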